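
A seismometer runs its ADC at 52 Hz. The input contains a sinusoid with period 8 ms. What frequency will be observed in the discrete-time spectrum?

T = 8 ms → f = 1/T = 125 Hz.
125 Hz mod fs = 21 Hz.
21 Hz ≤ fs/2 = 26 Hz, appears at 21 Hz.

21 Hz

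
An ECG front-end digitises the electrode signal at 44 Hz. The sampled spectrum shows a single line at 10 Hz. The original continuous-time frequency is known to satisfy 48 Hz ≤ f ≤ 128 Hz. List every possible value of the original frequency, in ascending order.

Frequencies that alias to 10 Hz are k·fs ± 10 Hz for integer k ≥ 0.
k=0: 10 Hz.
k=1: 34 Hz, 54 Hz.
k=2: 78 Hz, 98 Hz.
k=3: 122 Hz, 142 Hz.
k=4: 166 Hz, 186 Hz.
Within [48 Hz, 128 Hz]: 54 Hz, 78 Hz, 98 Hz, 122 Hz.

54 Hz, 78 Hz, 98 Hz, 122 Hz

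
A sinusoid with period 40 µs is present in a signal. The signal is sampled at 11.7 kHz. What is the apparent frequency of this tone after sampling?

1.6 kHz

T = 40 µs → f = 1/T = 25 kHz.
25 kHz mod fs = 1.6 kHz.
1.6 kHz ≤ fs/2 = 5.85 kHz, appears at 1.6 kHz.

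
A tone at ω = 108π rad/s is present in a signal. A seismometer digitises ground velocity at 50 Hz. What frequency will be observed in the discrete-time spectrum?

ω = 108π rad/s → f = ω/(2π) = 54 Hz.
54 Hz mod fs = 4 Hz.
4 Hz ≤ fs/2 = 25 Hz, appears at 4 Hz.

4 Hz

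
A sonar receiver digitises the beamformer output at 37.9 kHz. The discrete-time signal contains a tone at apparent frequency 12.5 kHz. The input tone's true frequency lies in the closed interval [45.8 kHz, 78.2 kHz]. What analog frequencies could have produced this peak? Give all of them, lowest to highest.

Frequencies that alias to 12.5 kHz are k·fs ± 12.5 kHz for integer k ≥ 0.
k=0: 12.5 kHz.
k=1: 25.4 kHz, 50.4 kHz.
k=2: 63.3 kHz, 88.3 kHz.
k=3: 101.2 kHz, 126.2 kHz.
Within [45.8 kHz, 78.2 kHz]: 50.4 kHz, 63.3 kHz.

50.4 kHz, 63.3 kHz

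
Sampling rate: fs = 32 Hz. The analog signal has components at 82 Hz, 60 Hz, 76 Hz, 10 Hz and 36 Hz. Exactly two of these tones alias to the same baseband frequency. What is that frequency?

4 Hz

fs/2 = 16 Hz.
82 Hz mod fs = 18 Hz.
18 Hz > fs/2 = 16 Hz, folds to fs − 18 Hz = 14 Hz.
60 Hz mod fs = 28 Hz.
28 Hz > fs/2 = 16 Hz, folds to fs − 28 Hz = 4 Hz.
76 Hz mod fs = 12 Hz.
12 Hz ≤ fs/2 = 16 Hz, appears at 12 Hz.
10 Hz ≤ fs/2 = 16 Hz, passes unchanged.
36 Hz mod fs = 4 Hz.
4 Hz ≤ fs/2 = 16 Hz, appears at 4 Hz.
36 Hz and 60 Hz both map to 4 Hz.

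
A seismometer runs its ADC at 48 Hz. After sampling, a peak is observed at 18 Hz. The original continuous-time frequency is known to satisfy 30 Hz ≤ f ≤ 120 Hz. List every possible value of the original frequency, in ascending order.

Frequencies that alias to 18 Hz are k·fs ± 18 Hz for integer k ≥ 0.
k=0: 18 Hz.
k=1: 30 Hz, 66 Hz.
k=2: 78 Hz, 114 Hz.
k=3: 126 Hz, 162 Hz.
Within [30 Hz, 120 Hz]: 30 Hz, 66 Hz, 78 Hz, 114 Hz.

30 Hz, 66 Hz, 78 Hz, 114 Hz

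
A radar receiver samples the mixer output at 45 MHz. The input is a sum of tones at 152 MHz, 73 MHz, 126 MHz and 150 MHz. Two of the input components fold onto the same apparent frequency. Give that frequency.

fs/2 = 22.5 MHz.
152 MHz mod fs = 17 MHz.
17 MHz ≤ fs/2 = 22.5 MHz, appears at 17 MHz.
73 MHz mod fs = 28 MHz.
28 MHz > fs/2 = 22.5 MHz, folds to fs − 28 MHz = 17 MHz.
126 MHz mod fs = 36 MHz.
36 MHz > fs/2 = 22.5 MHz, folds to fs − 36 MHz = 9 MHz.
150 MHz mod fs = 15 MHz.
15 MHz ≤ fs/2 = 22.5 MHz, appears at 15 MHz.
73 MHz and 152 MHz both map to 17 MHz.

17 MHz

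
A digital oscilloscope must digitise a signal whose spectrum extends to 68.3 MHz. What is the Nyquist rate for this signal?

Nyquist rate = 2 × 68.3 MHz = 136.6 MHz.

136.6 MHz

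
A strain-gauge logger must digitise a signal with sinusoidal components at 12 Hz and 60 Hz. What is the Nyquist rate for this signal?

Highest-frequency component: 60 Hz.
Nyquist rate = 2 × 60 Hz = 120 Hz.

120 Hz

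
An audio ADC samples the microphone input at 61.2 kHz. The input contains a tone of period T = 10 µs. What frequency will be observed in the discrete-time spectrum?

22.4 kHz

T = 10 µs → f = 1/T = 100 kHz.
100 kHz mod fs = 38.8 kHz.
38.8 kHz > fs/2 = 30.6 kHz, folds to fs − 38.8 kHz = 22.4 kHz.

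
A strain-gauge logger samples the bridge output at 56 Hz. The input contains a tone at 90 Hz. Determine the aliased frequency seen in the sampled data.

90 Hz mod fs = 34 Hz.
34 Hz > fs/2 = 28 Hz, folds to fs − 34 Hz = 22 Hz.

22 Hz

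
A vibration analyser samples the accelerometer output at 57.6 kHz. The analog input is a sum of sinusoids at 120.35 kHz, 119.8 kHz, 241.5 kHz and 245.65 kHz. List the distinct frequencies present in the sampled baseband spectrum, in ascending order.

fs/2 = 28.8 kHz.
120.35 kHz mod fs = 5.15 kHz.
5.15 kHz ≤ fs/2 = 28.8 kHz, appears at 5.15 kHz.
119.8 kHz mod fs = 4.6 kHz.
4.6 kHz ≤ fs/2 = 28.8 kHz, appears at 4.6 kHz.
241.5 kHz mod fs = 11.1 kHz.
11.1 kHz ≤ fs/2 = 28.8 kHz, appears at 11.1 kHz.
245.65 kHz mod fs = 15.25 kHz.
15.25 kHz ≤ fs/2 = 28.8 kHz, appears at 15.25 kHz.
Distinct values: {4.6 kHz, 5.15 kHz, 11.1 kHz, 15.25 kHz}.

4.6 kHz, 5.15 kHz, 11.1 kHz, 15.25 kHz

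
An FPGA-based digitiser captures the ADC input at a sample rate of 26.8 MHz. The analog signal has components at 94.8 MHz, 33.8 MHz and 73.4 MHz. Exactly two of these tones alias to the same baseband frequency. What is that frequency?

7 MHz

fs/2 = 13.4 MHz.
94.8 MHz mod fs = 14.4 MHz.
14.4 MHz > fs/2 = 13.4 MHz, folds to fs − 14.4 MHz = 12.4 MHz.
33.8 MHz mod fs = 7 MHz.
7 MHz ≤ fs/2 = 13.4 MHz, appears at 7 MHz.
73.4 MHz mod fs = 19.8 MHz.
19.8 MHz > fs/2 = 13.4 MHz, folds to fs − 19.8 MHz = 7 MHz.
33.8 MHz and 73.4 MHz both map to 7 MHz.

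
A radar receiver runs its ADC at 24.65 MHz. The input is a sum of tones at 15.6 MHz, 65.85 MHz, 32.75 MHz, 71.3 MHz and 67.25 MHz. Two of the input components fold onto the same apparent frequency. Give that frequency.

fs/2 = 12.325 MHz.
15.6 MHz > fs/2 = 12.325 MHz, folds to fs − 15.6 MHz = 9.05 MHz.
65.85 MHz mod fs = 16.55 MHz.
16.55 MHz > fs/2 = 12.325 MHz, folds to fs − 16.55 MHz = 8.1 MHz.
32.75 MHz mod fs = 8.1 MHz.
8.1 MHz ≤ fs/2 = 12.325 MHz, appears at 8.1 MHz.
71.3 MHz mod fs = 22 MHz.
22 MHz > fs/2 = 12.325 MHz, folds to fs − 22 MHz = 2.65 MHz.
67.25 MHz mod fs = 17.95 MHz.
17.95 MHz > fs/2 = 12.325 MHz, folds to fs − 17.95 MHz = 6.7 MHz.
32.75 MHz and 65.85 MHz both map to 8.1 MHz.

8.1 MHz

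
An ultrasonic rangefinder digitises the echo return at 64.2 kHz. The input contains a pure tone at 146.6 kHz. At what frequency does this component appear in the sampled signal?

146.6 kHz mod fs = 18.2 kHz.
18.2 kHz ≤ fs/2 = 32.1 kHz, appears at 18.2 kHz.

18.2 kHz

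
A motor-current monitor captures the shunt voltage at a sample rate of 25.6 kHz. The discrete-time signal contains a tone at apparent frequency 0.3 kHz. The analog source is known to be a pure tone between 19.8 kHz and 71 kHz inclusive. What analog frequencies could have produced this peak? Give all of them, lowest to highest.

25.3 kHz, 25.9 kHz, 50.9 kHz, 51.5 kHz

Frequencies that alias to 0.3 kHz are k·fs ± 0.3 kHz for integer k ≥ 0.
k=0: 0.3 kHz.
k=1: 25.3 kHz, 25.9 kHz.
k=2: 50.9 kHz, 51.5 kHz.
k=3: 76.5 kHz, 77.1 kHz.
Within [19.8 kHz, 71 kHz]: 25.3 kHz, 25.9 kHz, 50.9 kHz, 51.5 kHz.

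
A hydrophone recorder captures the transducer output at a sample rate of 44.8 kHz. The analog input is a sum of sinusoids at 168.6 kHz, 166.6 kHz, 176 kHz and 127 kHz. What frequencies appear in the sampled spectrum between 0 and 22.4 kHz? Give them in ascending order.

fs/2 = 22.4 kHz.
168.6 kHz mod fs = 34.2 kHz.
34.2 kHz > fs/2 = 22.4 kHz, folds to fs − 34.2 kHz = 10.6 kHz.
166.6 kHz mod fs = 32.2 kHz.
32.2 kHz > fs/2 = 22.4 kHz, folds to fs − 32.2 kHz = 12.6 kHz.
176 kHz mod fs = 41.6 kHz.
41.6 kHz > fs/2 = 22.4 kHz, folds to fs − 41.6 kHz = 3.2 kHz.
127 kHz mod fs = 37.4 kHz.
37.4 kHz > fs/2 = 22.4 kHz, folds to fs − 37.4 kHz = 7.4 kHz.
Distinct values: {3.2 kHz, 7.4 kHz, 10.6 kHz, 12.6 kHz}.

3.2 kHz, 7.4 kHz, 10.6 kHz, 12.6 kHz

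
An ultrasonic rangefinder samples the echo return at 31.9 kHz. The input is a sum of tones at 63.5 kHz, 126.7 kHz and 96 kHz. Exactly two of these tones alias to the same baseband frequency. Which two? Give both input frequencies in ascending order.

63.5 kHz, 96 kHz

fs/2 = 15.95 kHz.
63.5 kHz mod fs = 31.6 kHz.
31.6 kHz > fs/2 = 15.95 kHz, folds to fs − 31.6 kHz = 0.3 kHz.
126.7 kHz mod fs = 31 kHz.
31 kHz > fs/2 = 15.95 kHz, folds to fs − 31 kHz = 0.9 kHz.
96 kHz mod fs = 0.3 kHz.
0.3 kHz ≤ fs/2 = 15.95 kHz, appears at 0.3 kHz.
63.5 kHz and 96 kHz both map to 0.3 kHz.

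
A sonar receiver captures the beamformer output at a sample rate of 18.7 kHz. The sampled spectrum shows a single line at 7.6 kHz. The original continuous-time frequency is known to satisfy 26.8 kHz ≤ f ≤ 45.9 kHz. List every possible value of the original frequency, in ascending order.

Frequencies that alias to 7.6 kHz are k·fs ± 7.6 kHz for integer k ≥ 0.
k=0: 7.6 kHz.
k=1: 11.1 kHz, 26.3 kHz.
k=2: 29.8 kHz, 45 kHz.
k=3: 48.5 kHz, 63.7 kHz.
Within [26.8 kHz, 45.9 kHz]: 29.8 kHz, 45 kHz.

29.8 kHz, 45 kHz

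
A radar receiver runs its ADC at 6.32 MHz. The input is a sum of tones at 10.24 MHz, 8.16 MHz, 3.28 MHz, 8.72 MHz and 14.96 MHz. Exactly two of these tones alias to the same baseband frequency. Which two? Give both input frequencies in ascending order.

8.72 MHz, 10.24 MHz

fs/2 = 3.16 MHz.
10.24 MHz mod fs = 3.92 MHz.
3.92 MHz > fs/2 = 3.16 MHz, folds to fs − 3.92 MHz = 2.4 MHz.
8.16 MHz mod fs = 1.84 MHz.
1.84 MHz ≤ fs/2 = 3.16 MHz, appears at 1.84 MHz.
3.28 MHz > fs/2 = 3.16 MHz, folds to fs − 3.28 MHz = 3.04 MHz.
8.72 MHz mod fs = 2.4 MHz.
2.4 MHz ≤ fs/2 = 3.16 MHz, appears at 2.4 MHz.
14.96 MHz mod fs = 2.32 MHz.
2.32 MHz ≤ fs/2 = 3.16 MHz, appears at 2.32 MHz.
8.72 MHz and 10.24 MHz both map to 2.4 MHz.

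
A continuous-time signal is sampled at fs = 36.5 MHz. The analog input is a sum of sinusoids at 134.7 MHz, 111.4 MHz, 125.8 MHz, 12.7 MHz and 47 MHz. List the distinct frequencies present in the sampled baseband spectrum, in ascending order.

fs/2 = 18.25 MHz.
134.7 MHz mod fs = 25.2 MHz.
25.2 MHz > fs/2 = 18.25 MHz, folds to fs − 25.2 MHz = 11.3 MHz.
111.4 MHz mod fs = 1.9 MHz.
1.9 MHz ≤ fs/2 = 18.25 MHz, appears at 1.9 MHz.
125.8 MHz mod fs = 16.3 MHz.
16.3 MHz ≤ fs/2 = 18.25 MHz, appears at 16.3 MHz.
12.7 MHz ≤ fs/2 = 18.25 MHz, passes unchanged.
47 MHz mod fs = 10.5 MHz.
10.5 MHz ≤ fs/2 = 18.25 MHz, appears at 10.5 MHz.
Distinct values: {1.9 MHz, 10.5 MHz, 11.3 MHz, 12.7 MHz, 16.3 MHz}.

1.9 MHz, 10.5 MHz, 11.3 MHz, 12.7 MHz, 16.3 MHz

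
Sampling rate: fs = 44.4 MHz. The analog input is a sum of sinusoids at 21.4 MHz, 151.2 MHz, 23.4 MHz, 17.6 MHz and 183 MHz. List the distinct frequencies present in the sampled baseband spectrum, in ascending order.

5.4 MHz, 17.6 MHz, 18 MHz, 21 MHz, 21.4 MHz

fs/2 = 22.2 MHz.
21.4 MHz ≤ fs/2 = 22.2 MHz, passes unchanged.
151.2 MHz mod fs = 18 MHz.
18 MHz ≤ fs/2 = 22.2 MHz, appears at 18 MHz.
23.4 MHz > fs/2 = 22.2 MHz, folds to fs − 23.4 MHz = 21 MHz.
17.6 MHz ≤ fs/2 = 22.2 MHz, passes unchanged.
183 MHz mod fs = 5.4 MHz.
5.4 MHz ≤ fs/2 = 22.2 MHz, appears at 5.4 MHz.
Distinct values: {5.4 MHz, 17.6 MHz, 18 MHz, 21 MHz, 21.4 MHz}.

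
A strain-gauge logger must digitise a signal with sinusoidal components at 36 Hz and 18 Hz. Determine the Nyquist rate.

72 Hz

Highest-frequency component: 36 Hz.
Nyquist rate = 2 × 36 Hz = 72 Hz.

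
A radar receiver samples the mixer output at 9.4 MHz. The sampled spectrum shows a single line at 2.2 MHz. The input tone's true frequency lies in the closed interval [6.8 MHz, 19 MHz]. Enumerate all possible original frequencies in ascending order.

7.2 MHz, 11.6 MHz, 16.6 MHz

Frequencies that alias to 2.2 MHz are k·fs ± 2.2 MHz for integer k ≥ 0.
k=0: 2.2 MHz.
k=1: 7.2 MHz, 11.6 MHz.
k=2: 16.6 MHz, 21 MHz.
k=3: 26 MHz, 30.4 MHz.
Within [6.8 MHz, 19 MHz]: 7.2 MHz, 11.6 MHz, 16.6 MHz.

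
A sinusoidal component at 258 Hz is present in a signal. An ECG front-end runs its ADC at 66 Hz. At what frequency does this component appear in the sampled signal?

6 Hz

258 Hz mod fs = 60 Hz.
60 Hz > fs/2 = 33 Hz, folds to fs − 60 Hz = 6 Hz.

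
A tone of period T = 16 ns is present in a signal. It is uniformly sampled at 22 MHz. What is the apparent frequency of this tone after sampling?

3.5 MHz

T = 16 ns → f = 1/T = 62.5 MHz.
62.5 MHz mod fs = 18.5 MHz.
18.5 MHz > fs/2 = 11 MHz, folds to fs − 18.5 MHz = 3.5 MHz.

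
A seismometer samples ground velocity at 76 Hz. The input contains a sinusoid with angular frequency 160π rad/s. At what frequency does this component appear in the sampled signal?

4 Hz

ω = 160π rad/s → f = ω/(2π) = 80 Hz.
80 Hz mod fs = 4 Hz.
4 Hz ≤ fs/2 = 38 Hz, appears at 4 Hz.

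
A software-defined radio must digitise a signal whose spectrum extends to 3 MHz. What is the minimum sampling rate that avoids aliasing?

6 MHz

Nyquist rate = 2 × 3 MHz = 6 MHz.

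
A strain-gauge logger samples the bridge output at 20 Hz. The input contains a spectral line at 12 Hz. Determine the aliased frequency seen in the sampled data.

8 Hz

12 Hz > fs/2 = 10 Hz, folds to fs − 12 Hz = 8 Hz.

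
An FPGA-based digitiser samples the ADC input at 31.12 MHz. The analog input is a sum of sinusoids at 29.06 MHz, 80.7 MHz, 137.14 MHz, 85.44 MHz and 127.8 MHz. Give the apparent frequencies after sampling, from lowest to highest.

2.06 MHz, 3.32 MHz, 7.92 MHz, 12.66 MHz

fs/2 = 15.56 MHz.
29.06 MHz > fs/2 = 15.56 MHz, folds to fs − 29.06 MHz = 2.06 MHz.
80.7 MHz mod fs = 18.46 MHz.
18.46 MHz > fs/2 = 15.56 MHz, folds to fs − 18.46 MHz = 12.66 MHz.
137.14 MHz mod fs = 12.66 MHz.
12.66 MHz ≤ fs/2 = 15.56 MHz, appears at 12.66 MHz.
85.44 MHz mod fs = 23.2 MHz.
23.2 MHz > fs/2 = 15.56 MHz, folds to fs − 23.2 MHz = 7.92 MHz.
127.8 MHz mod fs = 3.32 MHz.
3.32 MHz ≤ fs/2 = 15.56 MHz, appears at 3.32 MHz.
Distinct values: {2.06 MHz, 3.32 MHz, 7.92 MHz, 12.66 MHz}.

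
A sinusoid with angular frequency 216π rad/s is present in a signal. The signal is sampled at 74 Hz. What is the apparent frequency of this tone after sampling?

34 Hz

ω = 216π rad/s → f = ω/(2π) = 108 Hz.
108 Hz mod fs = 34 Hz.
34 Hz ≤ fs/2 = 37 Hz, appears at 34 Hz.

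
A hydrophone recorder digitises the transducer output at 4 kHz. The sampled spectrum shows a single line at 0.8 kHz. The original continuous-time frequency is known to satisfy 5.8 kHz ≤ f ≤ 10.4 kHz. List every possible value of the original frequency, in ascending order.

Frequencies that alias to 0.8 kHz are k·fs ± 0.8 kHz for integer k ≥ 0.
k=0: 0.8 kHz.
k=1: 3.2 kHz, 4.8 kHz.
k=2: 7.2 kHz, 8.8 kHz.
k=3: 11.2 kHz, 12.8 kHz.
Within [5.8 kHz, 10.4 kHz]: 7.2 kHz, 8.8 kHz.

7.2 kHz, 8.8 kHz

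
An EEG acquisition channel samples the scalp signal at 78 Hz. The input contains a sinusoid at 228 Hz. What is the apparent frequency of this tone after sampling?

228 Hz mod fs = 72 Hz.
72 Hz > fs/2 = 39 Hz, folds to fs − 72 Hz = 6 Hz.

6 Hz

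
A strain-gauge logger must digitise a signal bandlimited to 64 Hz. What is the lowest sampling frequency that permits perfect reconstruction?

128 Hz

Nyquist rate = 2 × 64 Hz = 128 Hz.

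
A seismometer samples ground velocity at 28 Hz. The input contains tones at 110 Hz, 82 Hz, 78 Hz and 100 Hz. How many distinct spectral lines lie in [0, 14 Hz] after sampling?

3

fs/2 = 14 Hz.
110 Hz mod fs = 26 Hz.
26 Hz > fs/2 = 14 Hz, folds to fs − 26 Hz = 2 Hz.
82 Hz mod fs = 26 Hz.
26 Hz > fs/2 = 14 Hz, folds to fs − 26 Hz = 2 Hz.
78 Hz mod fs = 22 Hz.
22 Hz > fs/2 = 14 Hz, folds to fs − 22 Hz = 6 Hz.
100 Hz mod fs = 16 Hz.
16 Hz > fs/2 = 14 Hz, folds to fs − 16 Hz = 12 Hz.
Distinct values: {2 Hz, 6 Hz, 12 Hz} → 3.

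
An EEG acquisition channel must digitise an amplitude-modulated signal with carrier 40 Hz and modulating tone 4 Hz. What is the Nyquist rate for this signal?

AM sidebands sit at fc ± fm = 36 Hz and 44 Hz.
Highest-frequency component: 44 Hz.
Nyquist rate = 2 × 44 Hz = 88 Hz.

88 Hz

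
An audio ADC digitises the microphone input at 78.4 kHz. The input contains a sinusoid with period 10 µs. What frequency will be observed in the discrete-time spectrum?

21.6 kHz

T = 10 µs → f = 1/T = 100 kHz.
100 kHz mod fs = 21.6 kHz.
21.6 kHz ≤ fs/2 = 39.2 kHz, appears at 21.6 kHz.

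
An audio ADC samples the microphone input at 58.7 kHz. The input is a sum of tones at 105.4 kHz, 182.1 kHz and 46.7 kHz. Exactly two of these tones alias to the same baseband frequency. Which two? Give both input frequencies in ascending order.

fs/2 = 29.35 kHz.
105.4 kHz mod fs = 46.7 kHz.
46.7 kHz > fs/2 = 29.35 kHz, folds to fs − 46.7 kHz = 12 kHz.
182.1 kHz mod fs = 6 kHz.
6 kHz ≤ fs/2 = 29.35 kHz, appears at 6 kHz.
46.7 kHz > fs/2 = 29.35 kHz, folds to fs − 46.7 kHz = 12 kHz.
46.7 kHz and 105.4 kHz both map to 12 kHz.

46.7 kHz, 105.4 kHz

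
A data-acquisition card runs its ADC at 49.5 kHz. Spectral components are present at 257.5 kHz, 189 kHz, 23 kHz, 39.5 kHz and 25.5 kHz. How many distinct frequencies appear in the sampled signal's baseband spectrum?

fs/2 = 24.75 kHz.
257.5 kHz mod fs = 10 kHz.
10 kHz ≤ fs/2 = 24.75 kHz, appears at 10 kHz.
189 kHz mod fs = 40.5 kHz.
40.5 kHz > fs/2 = 24.75 kHz, folds to fs − 40.5 kHz = 9 kHz.
23 kHz ≤ fs/2 = 24.75 kHz, passes unchanged.
39.5 kHz > fs/2 = 24.75 kHz, folds to fs − 39.5 kHz = 10 kHz.
25.5 kHz > fs/2 = 24.75 kHz, folds to fs − 25.5 kHz = 24 kHz.
Distinct values: {9 kHz, 10 kHz, 23 kHz, 24 kHz} → 4.

4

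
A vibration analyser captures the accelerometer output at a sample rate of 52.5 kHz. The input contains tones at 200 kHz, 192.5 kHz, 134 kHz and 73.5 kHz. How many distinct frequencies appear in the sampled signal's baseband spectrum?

fs/2 = 26.25 kHz.
200 kHz mod fs = 42.5 kHz.
42.5 kHz > fs/2 = 26.25 kHz, folds to fs − 42.5 kHz = 10 kHz.
192.5 kHz mod fs = 35 kHz.
35 kHz > fs/2 = 26.25 kHz, folds to fs − 35 kHz = 17.5 kHz.
134 kHz mod fs = 29 kHz.
29 kHz > fs/2 = 26.25 kHz, folds to fs − 29 kHz = 23.5 kHz.
73.5 kHz mod fs = 21 kHz.
21 kHz ≤ fs/2 = 26.25 kHz, appears at 21 kHz.
Distinct values: {10 kHz, 17.5 kHz, 21 kHz, 23.5 kHz} → 4.

4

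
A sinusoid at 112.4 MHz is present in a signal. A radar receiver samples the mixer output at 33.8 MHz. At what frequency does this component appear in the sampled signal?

11 MHz

112.4 MHz mod fs = 11 MHz.
11 MHz ≤ fs/2 = 16.9 MHz, appears at 11 MHz.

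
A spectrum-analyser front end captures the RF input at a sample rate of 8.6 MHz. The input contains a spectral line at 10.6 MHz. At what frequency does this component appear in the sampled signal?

2 MHz

10.6 MHz mod fs = 2 MHz.
2 MHz ≤ fs/2 = 4.3 MHz, appears at 2 MHz.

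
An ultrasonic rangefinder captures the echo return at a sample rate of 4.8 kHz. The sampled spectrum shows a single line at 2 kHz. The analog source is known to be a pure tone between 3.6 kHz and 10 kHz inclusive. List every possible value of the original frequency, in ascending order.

6.8 kHz, 7.6 kHz

Frequencies that alias to 2 kHz are k·fs ± 2 kHz for integer k ≥ 0.
k=0: 2 kHz.
k=1: 2.8 kHz, 6.8 kHz.
k=2: 7.6 kHz, 11.6 kHz.
k=3: 12.4 kHz, 16.4 kHz.
Within [3.6 kHz, 10 kHz]: 6.8 kHz, 7.6 kHz.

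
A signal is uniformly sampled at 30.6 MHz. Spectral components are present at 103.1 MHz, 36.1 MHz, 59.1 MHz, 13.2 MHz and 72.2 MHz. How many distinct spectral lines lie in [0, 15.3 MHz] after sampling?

fs/2 = 15.3 MHz.
103.1 MHz mod fs = 11.3 MHz.
11.3 MHz ≤ fs/2 = 15.3 MHz, appears at 11.3 MHz.
36.1 MHz mod fs = 5.5 MHz.
5.5 MHz ≤ fs/2 = 15.3 MHz, appears at 5.5 MHz.
59.1 MHz mod fs = 28.5 MHz.
28.5 MHz > fs/2 = 15.3 MHz, folds to fs − 28.5 MHz = 2.1 MHz.
13.2 MHz ≤ fs/2 = 15.3 MHz, passes unchanged.
72.2 MHz mod fs = 11 MHz.
11 MHz ≤ fs/2 = 15.3 MHz, appears at 11 MHz.
Distinct values: {2.1 MHz, 5.5 MHz, 11 MHz, 11.3 MHz, 13.2 MHz} → 5.

5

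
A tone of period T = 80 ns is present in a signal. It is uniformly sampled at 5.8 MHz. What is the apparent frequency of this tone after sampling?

0.9 MHz

T = 80 ns → f = 1/T = 12.5 MHz.
12.5 MHz mod fs = 0.9 MHz.
0.9 MHz ≤ fs/2 = 2.9 MHz, appears at 0.9 MHz.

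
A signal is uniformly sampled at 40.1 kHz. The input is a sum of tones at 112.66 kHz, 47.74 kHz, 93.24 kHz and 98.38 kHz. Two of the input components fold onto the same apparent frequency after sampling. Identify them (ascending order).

47.74 kHz, 112.66 kHz

fs/2 = 20.05 kHz.
112.66 kHz mod fs = 32.46 kHz.
32.46 kHz > fs/2 = 20.05 kHz, folds to fs − 32.46 kHz = 7.64 kHz.
47.74 kHz mod fs = 7.64 kHz.
7.64 kHz ≤ fs/2 = 20.05 kHz, appears at 7.64 kHz.
93.24 kHz mod fs = 13.04 kHz.
13.04 kHz ≤ fs/2 = 20.05 kHz, appears at 13.04 kHz.
98.38 kHz mod fs = 18.18 kHz.
18.18 kHz ≤ fs/2 = 20.05 kHz, appears at 18.18 kHz.
47.74 kHz and 112.66 kHz both map to 7.64 kHz.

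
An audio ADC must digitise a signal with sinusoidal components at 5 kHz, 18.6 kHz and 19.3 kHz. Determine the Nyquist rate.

Highest-frequency component: 19.3 kHz.
Nyquist rate = 2 × 19.3 kHz = 38.6 kHz.

38.6 kHz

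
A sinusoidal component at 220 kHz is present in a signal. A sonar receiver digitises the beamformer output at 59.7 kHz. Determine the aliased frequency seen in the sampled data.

18.8 kHz

220 kHz mod fs = 40.9 kHz.
40.9 kHz > fs/2 = 29.85 kHz, folds to fs − 40.9 kHz = 18.8 kHz.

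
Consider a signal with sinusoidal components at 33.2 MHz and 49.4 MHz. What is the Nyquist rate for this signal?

Highest-frequency component: 49.4 MHz.
Nyquist rate = 2 × 49.4 MHz = 98.8 MHz.

98.8 MHz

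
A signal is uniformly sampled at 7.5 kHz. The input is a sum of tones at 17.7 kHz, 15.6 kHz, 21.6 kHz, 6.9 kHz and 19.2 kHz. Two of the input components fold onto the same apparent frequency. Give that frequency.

0.6 kHz

fs/2 = 3.75 kHz.
17.7 kHz mod fs = 2.7 kHz.
2.7 kHz ≤ fs/2 = 3.75 kHz, appears at 2.7 kHz.
15.6 kHz mod fs = 0.6 kHz.
0.6 kHz ≤ fs/2 = 3.75 kHz, appears at 0.6 kHz.
21.6 kHz mod fs = 6.6 kHz.
6.6 kHz > fs/2 = 3.75 kHz, folds to fs − 6.6 kHz = 0.9 kHz.
6.9 kHz > fs/2 = 3.75 kHz, folds to fs − 6.9 kHz = 0.6 kHz.
19.2 kHz mod fs = 4.2 kHz.
4.2 kHz > fs/2 = 3.75 kHz, folds to fs − 4.2 kHz = 3.3 kHz.
6.9 kHz and 15.6 kHz both map to 0.6 kHz.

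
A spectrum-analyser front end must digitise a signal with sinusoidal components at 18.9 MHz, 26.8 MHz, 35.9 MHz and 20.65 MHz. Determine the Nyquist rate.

Highest-frequency component: 35.9 MHz.
Nyquist rate = 2 × 35.9 MHz = 71.8 MHz.

71.8 MHz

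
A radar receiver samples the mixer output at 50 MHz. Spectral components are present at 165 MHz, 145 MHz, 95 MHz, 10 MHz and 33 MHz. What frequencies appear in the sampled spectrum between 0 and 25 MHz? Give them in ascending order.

5 MHz, 10 MHz, 15 MHz, 17 MHz

fs/2 = 25 MHz.
165 MHz mod fs = 15 MHz.
15 MHz ≤ fs/2 = 25 MHz, appears at 15 MHz.
145 MHz mod fs = 45 MHz.
45 MHz > fs/2 = 25 MHz, folds to fs − 45 MHz = 5 MHz.
95 MHz mod fs = 45 MHz.
45 MHz > fs/2 = 25 MHz, folds to fs − 45 MHz = 5 MHz.
10 MHz ≤ fs/2 = 25 MHz, passes unchanged.
33 MHz > fs/2 = 25 MHz, folds to fs − 33 MHz = 17 MHz.
Distinct values: {5 MHz, 10 MHz, 15 MHz, 17 MHz}.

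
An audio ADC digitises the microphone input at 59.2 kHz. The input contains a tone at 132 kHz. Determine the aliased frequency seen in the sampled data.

132 kHz mod fs = 13.6 kHz.
13.6 kHz ≤ fs/2 = 29.6 kHz, appears at 13.6 kHz.

13.6 kHz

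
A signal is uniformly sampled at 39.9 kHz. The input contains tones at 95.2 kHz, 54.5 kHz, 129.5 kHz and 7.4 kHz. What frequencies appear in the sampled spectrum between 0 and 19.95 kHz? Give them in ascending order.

fs/2 = 19.95 kHz.
95.2 kHz mod fs = 15.4 kHz.
15.4 kHz ≤ fs/2 = 19.95 kHz, appears at 15.4 kHz.
54.5 kHz mod fs = 14.6 kHz.
14.6 kHz ≤ fs/2 = 19.95 kHz, appears at 14.6 kHz.
129.5 kHz mod fs = 9.8 kHz.
9.8 kHz ≤ fs/2 = 19.95 kHz, appears at 9.8 kHz.
7.4 kHz ≤ fs/2 = 19.95 kHz, passes unchanged.
Distinct values: {7.4 kHz, 9.8 kHz, 14.6 kHz, 15.4 kHz}.

7.4 kHz, 9.8 kHz, 14.6 kHz, 15.4 kHz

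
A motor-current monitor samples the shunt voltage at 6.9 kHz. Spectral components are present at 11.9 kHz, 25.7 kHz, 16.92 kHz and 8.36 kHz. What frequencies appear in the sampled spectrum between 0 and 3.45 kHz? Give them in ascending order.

1.46 kHz, 1.9 kHz, 3.12 kHz

fs/2 = 3.45 kHz.
11.9 kHz mod fs = 5 kHz.
5 kHz > fs/2 = 3.45 kHz, folds to fs − 5 kHz = 1.9 kHz.
25.7 kHz mod fs = 5 kHz.
5 kHz > fs/2 = 3.45 kHz, folds to fs − 5 kHz = 1.9 kHz.
16.92 kHz mod fs = 3.12 kHz.
3.12 kHz ≤ fs/2 = 3.45 kHz, appears at 3.12 kHz.
8.36 kHz mod fs = 1.46 kHz.
1.46 kHz ≤ fs/2 = 3.45 kHz, appears at 1.46 kHz.
Distinct values: {1.46 kHz, 1.9 kHz, 3.12 kHz}.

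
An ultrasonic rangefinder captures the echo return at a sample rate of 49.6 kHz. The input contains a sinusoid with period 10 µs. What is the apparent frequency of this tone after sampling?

T = 10 µs → f = 1/T = 100 kHz.
100 kHz mod fs = 0.8 kHz.
0.8 kHz ≤ fs/2 = 24.8 kHz, appears at 0.8 kHz.

0.8 kHz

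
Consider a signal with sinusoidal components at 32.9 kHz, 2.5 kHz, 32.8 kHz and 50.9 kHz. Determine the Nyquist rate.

Highest-frequency component: 50.9 kHz.
Nyquist rate = 2 × 50.9 kHz = 101.8 kHz.

101.8 kHz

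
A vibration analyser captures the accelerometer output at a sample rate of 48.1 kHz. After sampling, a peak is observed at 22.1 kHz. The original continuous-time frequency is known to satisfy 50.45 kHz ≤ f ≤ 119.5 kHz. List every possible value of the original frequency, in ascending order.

Frequencies that alias to 22.1 kHz are k·fs ± 22.1 kHz for integer k ≥ 0.
k=0: 22.1 kHz.
k=1: 26 kHz, 70.2 kHz.
k=2: 74.1 kHz, 118.3 kHz.
k=3: 122.2 kHz, 166.4 kHz.
Within [50.45 kHz, 119.5 kHz]: 70.2 kHz, 74.1 kHz, 118.3 kHz.

70.2 kHz, 74.1 kHz, 118.3 kHz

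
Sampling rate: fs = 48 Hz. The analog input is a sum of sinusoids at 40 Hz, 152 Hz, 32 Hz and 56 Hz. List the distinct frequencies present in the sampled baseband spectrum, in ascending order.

fs/2 = 24 Hz.
40 Hz > fs/2 = 24 Hz, folds to fs − 40 Hz = 8 Hz.
152 Hz mod fs = 8 Hz.
8 Hz ≤ fs/2 = 24 Hz, appears at 8 Hz.
32 Hz > fs/2 = 24 Hz, folds to fs − 32 Hz = 16 Hz.
56 Hz mod fs = 8 Hz.
8 Hz ≤ fs/2 = 24 Hz, appears at 8 Hz.
Distinct values: {8 Hz, 16 Hz}.

8 Hz, 16 Hz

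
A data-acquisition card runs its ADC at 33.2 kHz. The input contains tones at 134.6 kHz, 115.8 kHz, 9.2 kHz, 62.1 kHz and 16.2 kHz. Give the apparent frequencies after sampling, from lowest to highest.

1.8 kHz, 4.3 kHz, 9.2 kHz, 16.2 kHz

fs/2 = 16.6 kHz.
134.6 kHz mod fs = 1.8 kHz.
1.8 kHz ≤ fs/2 = 16.6 kHz, appears at 1.8 kHz.
115.8 kHz mod fs = 16.2 kHz.
16.2 kHz ≤ fs/2 = 16.6 kHz, appears at 16.2 kHz.
9.2 kHz ≤ fs/2 = 16.6 kHz, passes unchanged.
62.1 kHz mod fs = 28.9 kHz.
28.9 kHz > fs/2 = 16.6 kHz, folds to fs − 28.9 kHz = 4.3 kHz.
16.2 kHz ≤ fs/2 = 16.6 kHz, passes unchanged.
Distinct values: {1.8 kHz, 4.3 kHz, 9.2 kHz, 16.2 kHz}.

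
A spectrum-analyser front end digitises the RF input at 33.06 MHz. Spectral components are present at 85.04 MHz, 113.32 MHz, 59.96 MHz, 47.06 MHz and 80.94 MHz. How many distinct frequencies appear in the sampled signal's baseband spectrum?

4

fs/2 = 16.53 MHz.
85.04 MHz mod fs = 18.92 MHz.
18.92 MHz > fs/2 = 16.53 MHz, folds to fs − 18.92 MHz = 14.14 MHz.
113.32 MHz mod fs = 14.14 MHz.
14.14 MHz ≤ fs/2 = 16.53 MHz, appears at 14.14 MHz.
59.96 MHz mod fs = 26.9 MHz.
26.9 MHz > fs/2 = 16.53 MHz, folds to fs − 26.9 MHz = 6.16 MHz.
47.06 MHz mod fs = 14 MHz.
14 MHz ≤ fs/2 = 16.53 MHz, appears at 14 MHz.
80.94 MHz mod fs = 14.82 MHz.
14.82 MHz ≤ fs/2 = 16.53 MHz, appears at 14.82 MHz.
Distinct values: {6.16 MHz, 14 MHz, 14.14 MHz, 14.82 MHz} → 4.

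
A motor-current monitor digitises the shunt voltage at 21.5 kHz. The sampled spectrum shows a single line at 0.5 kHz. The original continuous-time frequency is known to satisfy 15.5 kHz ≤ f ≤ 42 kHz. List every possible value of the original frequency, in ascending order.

21 kHz, 22 kHz

Frequencies that alias to 0.5 kHz are k·fs ± 0.5 kHz for integer k ≥ 0.
k=0: 0.5 kHz.
k=1: 21 kHz, 22 kHz.
k=2: 42.5 kHz, 43.5 kHz.
Within [15.5 kHz, 42 kHz]: 21 kHz, 22 kHz.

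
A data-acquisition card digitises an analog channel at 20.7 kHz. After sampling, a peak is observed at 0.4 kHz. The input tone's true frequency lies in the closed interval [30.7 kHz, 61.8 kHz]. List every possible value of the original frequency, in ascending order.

Frequencies that alias to 0.4 kHz are k·fs ± 0.4 kHz for integer k ≥ 0.
k=0: 0.4 kHz.
k=1: 20.3 kHz, 21.1 kHz.
k=2: 41 kHz, 41.8 kHz.
k=3: 61.7 kHz, 62.5 kHz.
k=4: 82.4 kHz, 83.2 kHz.
Within [30.7 kHz, 61.8 kHz]: 41 kHz, 41.8 kHz, 61.7 kHz.

41 kHz, 41.8 kHz, 61.7 kHz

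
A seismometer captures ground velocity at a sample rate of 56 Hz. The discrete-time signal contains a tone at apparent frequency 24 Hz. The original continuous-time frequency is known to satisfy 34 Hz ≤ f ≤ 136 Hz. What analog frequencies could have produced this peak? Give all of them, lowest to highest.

80 Hz, 88 Hz, 136 Hz

Frequencies that alias to 24 Hz are k·fs ± 24 Hz for integer k ≥ 0.
k=0: 24 Hz.
k=1: 32 Hz, 80 Hz.
k=2: 88 Hz, 136 Hz.
k=3: 144 Hz, 192 Hz.
Within [34 Hz, 136 Hz]: 80 Hz, 88 Hz, 136 Hz.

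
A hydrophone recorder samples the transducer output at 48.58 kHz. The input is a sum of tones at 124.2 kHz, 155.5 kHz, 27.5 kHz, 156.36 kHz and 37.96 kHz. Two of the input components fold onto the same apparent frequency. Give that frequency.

10.62 kHz

fs/2 = 24.29 kHz.
124.2 kHz mod fs = 27.04 kHz.
27.04 kHz > fs/2 = 24.29 kHz, folds to fs − 27.04 kHz = 21.54 kHz.
155.5 kHz mod fs = 9.76 kHz.
9.76 kHz ≤ fs/2 = 24.29 kHz, appears at 9.76 kHz.
27.5 kHz > fs/2 = 24.29 kHz, folds to fs − 27.5 kHz = 21.08 kHz.
156.36 kHz mod fs = 10.62 kHz.
10.62 kHz ≤ fs/2 = 24.29 kHz, appears at 10.62 kHz.
37.96 kHz > fs/2 = 24.29 kHz, folds to fs − 37.96 kHz = 10.62 kHz.
37.96 kHz and 156.36 kHz both map to 10.62 kHz.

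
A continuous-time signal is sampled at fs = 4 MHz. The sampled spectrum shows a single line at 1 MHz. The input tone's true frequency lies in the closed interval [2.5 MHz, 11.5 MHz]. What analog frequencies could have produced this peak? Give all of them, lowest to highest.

3 MHz, 5 MHz, 7 MHz, 9 MHz, 11 MHz

Frequencies that alias to 1 MHz are k·fs ± 1 MHz for integer k ≥ 0.
k=0: 1 MHz.
k=1: 3 MHz, 5 MHz.
k=2: 7 MHz, 9 MHz.
k=3: 11 MHz, 13 MHz.
k=4: 15 MHz, 17 MHz.
Within [2.5 MHz, 11.5 MHz]: 3 MHz, 5 MHz, 7 MHz, 9 MHz, 11 MHz.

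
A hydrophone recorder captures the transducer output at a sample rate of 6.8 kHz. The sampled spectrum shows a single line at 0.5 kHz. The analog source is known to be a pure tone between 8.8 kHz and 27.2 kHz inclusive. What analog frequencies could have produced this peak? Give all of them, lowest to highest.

Frequencies that alias to 0.5 kHz are k·fs ± 0.5 kHz for integer k ≥ 0.
k=0: 0.5 kHz.
k=1: 6.3 kHz, 7.3 kHz.
k=2: 13.1 kHz, 14.1 kHz.
k=3: 19.9 kHz, 20.9 kHz.
k=4: 26.7 kHz, 27.7 kHz.
k=5: 33.5 kHz, 34.5 kHz.
Within [8.8 kHz, 27.2 kHz]: 13.1 kHz, 14.1 kHz, 19.9 kHz, 20.9 kHz, 26.7 kHz.

13.1 kHz, 14.1 kHz, 19.9 kHz, 20.9 kHz, 26.7 kHz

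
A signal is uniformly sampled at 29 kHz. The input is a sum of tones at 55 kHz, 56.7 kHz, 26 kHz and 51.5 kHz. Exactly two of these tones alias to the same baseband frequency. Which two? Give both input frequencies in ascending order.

26 kHz, 55 kHz

fs/2 = 14.5 kHz.
55 kHz mod fs = 26 kHz.
26 kHz > fs/2 = 14.5 kHz, folds to fs − 26 kHz = 3 kHz.
56.7 kHz mod fs = 27.7 kHz.
27.7 kHz > fs/2 = 14.5 kHz, folds to fs − 27.7 kHz = 1.3 kHz.
26 kHz > fs/2 = 14.5 kHz, folds to fs − 26 kHz = 3 kHz.
51.5 kHz mod fs = 22.5 kHz.
22.5 kHz > fs/2 = 14.5 kHz, folds to fs − 22.5 kHz = 6.5 kHz.
26 kHz and 55 kHz both map to 3 kHz.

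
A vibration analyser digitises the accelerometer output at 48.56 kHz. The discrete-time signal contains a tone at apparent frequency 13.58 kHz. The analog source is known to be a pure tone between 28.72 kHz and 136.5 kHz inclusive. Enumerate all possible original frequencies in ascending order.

Frequencies that alias to 13.58 kHz are k·fs ± 13.58 kHz for integer k ≥ 0.
k=0: 13.58 kHz.
k=1: 34.98 kHz, 62.14 kHz.
k=2: 83.54 kHz, 110.7 kHz.
k=3: 132.1 kHz, 159.26 kHz.
k=4: 180.66 kHz, 207.82 kHz.
Within [28.72 kHz, 136.5 kHz]: 34.98 kHz, 62.14 kHz, 83.54 kHz, 110.7 kHz, 132.1 kHz.

34.98 kHz, 62.14 kHz, 83.54 kHz, 110.7 kHz, 132.1 kHz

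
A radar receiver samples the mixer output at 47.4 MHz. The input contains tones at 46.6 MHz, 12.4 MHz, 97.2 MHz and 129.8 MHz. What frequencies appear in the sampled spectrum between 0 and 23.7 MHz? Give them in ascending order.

0.8 MHz, 2.4 MHz, 12.4 MHz

fs/2 = 23.7 MHz.
46.6 MHz > fs/2 = 23.7 MHz, folds to fs − 46.6 MHz = 0.8 MHz.
12.4 MHz ≤ fs/2 = 23.7 MHz, passes unchanged.
97.2 MHz mod fs = 2.4 MHz.
2.4 MHz ≤ fs/2 = 23.7 MHz, appears at 2.4 MHz.
129.8 MHz mod fs = 35 MHz.
35 MHz > fs/2 = 23.7 MHz, folds to fs − 35 MHz = 12.4 MHz.
Distinct values: {0.8 MHz, 2.4 MHz, 12.4 MHz}.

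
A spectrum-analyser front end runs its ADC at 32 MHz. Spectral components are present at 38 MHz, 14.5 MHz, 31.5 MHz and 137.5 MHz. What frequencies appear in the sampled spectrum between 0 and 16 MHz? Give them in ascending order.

fs/2 = 16 MHz.
38 MHz mod fs = 6 MHz.
6 MHz ≤ fs/2 = 16 MHz, appears at 6 MHz.
14.5 MHz ≤ fs/2 = 16 MHz, passes unchanged.
31.5 MHz > fs/2 = 16 MHz, folds to fs − 31.5 MHz = 0.5 MHz.
137.5 MHz mod fs = 9.5 MHz.
9.5 MHz ≤ fs/2 = 16 MHz, appears at 9.5 MHz.
Distinct values: {0.5 MHz, 6 MHz, 9.5 MHz, 14.5 MHz}.

0.5 MHz, 6 MHz, 9.5 MHz, 14.5 MHz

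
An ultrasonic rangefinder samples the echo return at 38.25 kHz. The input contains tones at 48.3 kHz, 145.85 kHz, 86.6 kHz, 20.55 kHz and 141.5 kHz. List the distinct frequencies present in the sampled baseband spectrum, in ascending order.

7.15 kHz, 10.05 kHz, 10.1 kHz, 11.5 kHz, 17.7 kHz

fs/2 = 19.125 kHz.
48.3 kHz mod fs = 10.05 kHz.
10.05 kHz ≤ fs/2 = 19.125 kHz, appears at 10.05 kHz.
145.85 kHz mod fs = 31.1 kHz.
31.1 kHz > fs/2 = 19.125 kHz, folds to fs − 31.1 kHz = 7.15 kHz.
86.6 kHz mod fs = 10.1 kHz.
10.1 kHz ≤ fs/2 = 19.125 kHz, appears at 10.1 kHz.
20.55 kHz > fs/2 = 19.125 kHz, folds to fs − 20.55 kHz = 17.7 kHz.
141.5 kHz mod fs = 26.75 kHz.
26.75 kHz > fs/2 = 19.125 kHz, folds to fs − 26.75 kHz = 11.5 kHz.
Distinct values: {7.15 kHz, 10.05 kHz, 10.1 kHz, 11.5 kHz, 17.7 kHz}.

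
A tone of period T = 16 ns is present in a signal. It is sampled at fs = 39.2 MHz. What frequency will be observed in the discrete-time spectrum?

15.9 MHz

T = 16 ns → f = 1/T = 62.5 MHz.
62.5 MHz mod fs = 23.3 MHz.
23.3 MHz > fs/2 = 19.6 MHz, folds to fs − 23.3 MHz = 15.9 MHz.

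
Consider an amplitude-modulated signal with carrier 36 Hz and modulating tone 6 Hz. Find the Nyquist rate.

AM sidebands sit at fc ± fm = 30 Hz and 42 Hz.
Highest-frequency component: 42 Hz.
Nyquist rate = 2 × 42 Hz = 84 Hz.

84 Hz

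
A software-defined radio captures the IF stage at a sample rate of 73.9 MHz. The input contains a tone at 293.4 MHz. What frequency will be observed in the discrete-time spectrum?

2.2 MHz

293.4 MHz mod fs = 71.7 MHz.
71.7 MHz > fs/2 = 36.95 MHz, folds to fs − 71.7 MHz = 2.2 MHz.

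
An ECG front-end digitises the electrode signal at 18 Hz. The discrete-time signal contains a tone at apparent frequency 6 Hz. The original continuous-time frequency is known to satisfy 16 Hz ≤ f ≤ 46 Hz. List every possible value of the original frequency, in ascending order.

Frequencies that alias to 6 Hz are k·fs ± 6 Hz for integer k ≥ 0.
k=0: 6 Hz.
k=1: 12 Hz, 24 Hz.
k=2: 30 Hz, 42 Hz.
k=3: 48 Hz, 60 Hz.
Within [16 Hz, 46 Hz]: 24 Hz, 30 Hz, 42 Hz.

24 Hz, 30 Hz, 42 Hz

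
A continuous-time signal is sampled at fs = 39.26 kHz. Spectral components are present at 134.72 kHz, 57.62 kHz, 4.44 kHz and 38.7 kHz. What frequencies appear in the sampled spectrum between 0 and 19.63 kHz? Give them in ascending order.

0.56 kHz, 4.44 kHz, 16.94 kHz, 18.36 kHz

fs/2 = 19.63 kHz.
134.72 kHz mod fs = 16.94 kHz.
16.94 kHz ≤ fs/2 = 19.63 kHz, appears at 16.94 kHz.
57.62 kHz mod fs = 18.36 kHz.
18.36 kHz ≤ fs/2 = 19.63 kHz, appears at 18.36 kHz.
4.44 kHz ≤ fs/2 = 19.63 kHz, passes unchanged.
38.7 kHz > fs/2 = 19.63 kHz, folds to fs − 38.7 kHz = 0.56 kHz.
Distinct values: {0.56 kHz, 4.44 kHz, 16.94 kHz, 18.36 kHz}.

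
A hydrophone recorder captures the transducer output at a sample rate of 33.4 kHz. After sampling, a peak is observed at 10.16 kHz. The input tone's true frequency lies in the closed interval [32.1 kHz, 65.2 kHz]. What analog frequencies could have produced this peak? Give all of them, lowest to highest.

Frequencies that alias to 10.16 kHz are k·fs ± 10.16 kHz for integer k ≥ 0.
k=0: 10.16 kHz.
k=1: 23.24 kHz, 43.56 kHz.
k=2: 56.64 kHz, 76.96 kHz.
k=3: 90.04 kHz, 110.36 kHz.
Within [32.1 kHz, 65.2 kHz]: 43.56 kHz, 56.64 kHz.

43.56 kHz, 56.64 kHz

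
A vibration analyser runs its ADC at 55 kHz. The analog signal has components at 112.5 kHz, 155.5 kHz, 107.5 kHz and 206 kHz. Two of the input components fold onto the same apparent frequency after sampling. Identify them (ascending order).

fs/2 = 27.5 kHz.
112.5 kHz mod fs = 2.5 kHz.
2.5 kHz ≤ fs/2 = 27.5 kHz, appears at 2.5 kHz.
155.5 kHz mod fs = 45.5 kHz.
45.5 kHz > fs/2 = 27.5 kHz, folds to fs − 45.5 kHz = 9.5 kHz.
107.5 kHz mod fs = 52.5 kHz.
52.5 kHz > fs/2 = 27.5 kHz, folds to fs − 52.5 kHz = 2.5 kHz.
206 kHz mod fs = 41 kHz.
41 kHz > fs/2 = 27.5 kHz, folds to fs − 41 kHz = 14 kHz.
107.5 kHz and 112.5 kHz both map to 2.5 kHz.

107.5 kHz, 112.5 kHz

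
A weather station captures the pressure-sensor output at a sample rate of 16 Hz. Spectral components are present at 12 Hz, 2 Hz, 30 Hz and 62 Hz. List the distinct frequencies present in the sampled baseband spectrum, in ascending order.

fs/2 = 8 Hz.
12 Hz > fs/2 = 8 Hz, folds to fs − 12 Hz = 4 Hz.
2 Hz ≤ fs/2 = 8 Hz, passes unchanged.
30 Hz mod fs = 14 Hz.
14 Hz > fs/2 = 8 Hz, folds to fs − 14 Hz = 2 Hz.
62 Hz mod fs = 14 Hz.
14 Hz > fs/2 = 8 Hz, folds to fs − 14 Hz = 2 Hz.
Distinct values: {2 Hz, 4 Hz}.

2 Hz, 4 Hz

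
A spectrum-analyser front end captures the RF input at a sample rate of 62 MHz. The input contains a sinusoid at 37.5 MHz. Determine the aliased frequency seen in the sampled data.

37.5 MHz > fs/2 = 31 MHz, folds to fs − 37.5 MHz = 24.5 MHz.

24.5 MHz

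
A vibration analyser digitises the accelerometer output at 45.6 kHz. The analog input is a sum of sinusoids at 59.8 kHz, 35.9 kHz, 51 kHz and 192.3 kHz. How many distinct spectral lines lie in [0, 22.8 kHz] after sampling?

4

fs/2 = 22.8 kHz.
59.8 kHz mod fs = 14.2 kHz.
14.2 kHz ≤ fs/2 = 22.8 kHz, appears at 14.2 kHz.
35.9 kHz > fs/2 = 22.8 kHz, folds to fs − 35.9 kHz = 9.7 kHz.
51 kHz mod fs = 5.4 kHz.
5.4 kHz ≤ fs/2 = 22.8 kHz, appears at 5.4 kHz.
192.3 kHz mod fs = 9.9 kHz.
9.9 kHz ≤ fs/2 = 22.8 kHz, appears at 9.9 kHz.
Distinct values: {5.4 kHz, 9.7 kHz, 9.9 kHz, 14.2 kHz} → 4.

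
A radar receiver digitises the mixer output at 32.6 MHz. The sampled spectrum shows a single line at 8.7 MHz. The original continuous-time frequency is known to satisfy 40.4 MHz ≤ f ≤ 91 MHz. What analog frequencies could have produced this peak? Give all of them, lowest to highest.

41.3 MHz, 56.5 MHz, 73.9 MHz, 89.1 MHz

Frequencies that alias to 8.7 MHz are k·fs ± 8.7 MHz for integer k ≥ 0.
k=0: 8.7 MHz.
k=1: 23.9 MHz, 41.3 MHz.
k=2: 56.5 MHz, 73.9 MHz.
k=3: 89.1 MHz, 106.5 MHz.
k=4: 121.7 MHz, 139.1 MHz.
Within [40.4 MHz, 91 MHz]: 41.3 MHz, 56.5 MHz, 73.9 MHz, 89.1 MHz.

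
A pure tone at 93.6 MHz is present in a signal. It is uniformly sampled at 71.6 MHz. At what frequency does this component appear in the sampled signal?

93.6 MHz mod fs = 22 MHz.
22 MHz ≤ fs/2 = 35.8 MHz, appears at 22 MHz.

22 MHz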